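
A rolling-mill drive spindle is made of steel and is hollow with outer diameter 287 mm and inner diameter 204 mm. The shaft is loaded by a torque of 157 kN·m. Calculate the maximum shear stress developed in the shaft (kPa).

45400 kPa

J = π(d_o⁴ − d_i⁴)/32 = π(0.287⁴ − 0.204⁴)/32 = 4.961×10^-4 m⁴.
τ_max = T·r/J = 157000 × 0.143 / 4.961×10^-4 = 4.542×10^7 Pa.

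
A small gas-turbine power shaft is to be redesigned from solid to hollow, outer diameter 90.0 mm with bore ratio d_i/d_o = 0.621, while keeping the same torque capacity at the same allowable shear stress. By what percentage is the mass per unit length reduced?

31.6 %

Equal τ_max and T ⇒ the solid shaft needs d_s³ = d_o³(1−k⁴), so d_s = 90.0·(1−0.621⁴)^(1/3) = 85.30 mm.
Area ratio A_h/A_s = d_o²(1−k²)/d_s² = (1−k²)/(1−k⁴)^(2/3) = 0.6840.
Mass saving = 1 − 0.6840 = 31.6 %.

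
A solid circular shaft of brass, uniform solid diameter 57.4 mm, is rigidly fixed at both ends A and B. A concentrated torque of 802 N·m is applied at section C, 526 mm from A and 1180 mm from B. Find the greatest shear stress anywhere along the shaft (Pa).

With uniform GJ and both ends fixed, compatibility θ_AC = θ_CB gives T_A·a = T_B·b, together with T_A + T_B = T₀.
T_A = T₀·b/(a+b) = 802.0·1180/1706 = 554.7 N·m; T_B = 247.3 N·m.
τ in each portion: τ_AC = 1.49×10^7 Pa, τ_CB = 6.66×10^6 Pa; maximum is in AC.
τ_max = T_AC·r/J = 554.7·0.0287/1.07×10^-6 = 1.494×10^7 Pa.

1.49e7 Pa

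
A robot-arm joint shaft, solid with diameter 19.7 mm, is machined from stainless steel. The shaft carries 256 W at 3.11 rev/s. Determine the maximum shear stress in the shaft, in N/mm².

ω = 2π·3.11 = 19.54 rad/s, so T = P/ω = 256 / 19.54 = 13.10 N·m.
J = πd⁴/32 = π(0.0197)⁴/32 = 1.479×10^-8 m⁴.
τ_max = T·r/J = 13.10 × 0.00985 / 1.479×10^-8 = 8.727×10^6 Pa.

8.73 N/mm²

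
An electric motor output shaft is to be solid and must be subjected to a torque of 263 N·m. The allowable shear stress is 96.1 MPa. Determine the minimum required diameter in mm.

For a solid shaft τ_max = 16T/(πd³), so d = (16T/(π τ_allow))^(1/3) = (16·263.0/(π·9.61×10^7))^(1/3) = 0.02407 m.

24.1 mm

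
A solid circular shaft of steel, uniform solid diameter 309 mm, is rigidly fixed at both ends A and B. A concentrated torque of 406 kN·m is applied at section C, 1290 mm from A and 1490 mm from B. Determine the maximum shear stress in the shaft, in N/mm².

With uniform GJ and both ends fixed, compatibility θ_AC = θ_CB gives T_A·a = T_B·b, together with T_A + T_B = T₀.
T_A = T₀·b/(a+b) = 406000·1490/2780 = 217600 N·m; T_B = 188400 N·m.
τ in each portion: τ_AC = 3.76×10^7 Pa, τ_CB = 3.25×10^7 Pa; maximum is in AC.
τ_max = T_AC·r/J = 217600·0.154/8.95×10^-4 = 3.756×10^7 Pa.

37.6 N/mm²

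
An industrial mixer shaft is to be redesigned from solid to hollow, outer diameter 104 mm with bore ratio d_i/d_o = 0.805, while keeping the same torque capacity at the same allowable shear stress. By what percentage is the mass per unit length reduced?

49.4 %

Equal τ_max and T ⇒ the solid shaft needs d_s³ = d_o³(1−k⁴), so d_s = 104·(1−0.805⁴)^(1/3) = 86.73 mm.
Area ratio A_h/A_s = d_o²(1−k²)/d_s² = (1−k²)/(1−k⁴)^(2/3) = 0.5061.
Mass saving = 1 − 0.5061 = 49.4 %.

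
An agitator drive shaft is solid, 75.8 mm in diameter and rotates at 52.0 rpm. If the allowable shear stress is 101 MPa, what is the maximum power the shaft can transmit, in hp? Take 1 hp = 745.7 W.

63.1 hp

J = πd⁴/32 = π(0.0758)⁴/32 = 3.241×10^-6 m⁴.
T_max = τ_allow·J/r = 1.01×10^8 × 3.241×10^-6 / 0.0379 = 8637 N·m.
ω = 2π·52.0/60 = 5.445 rad/s, so P_max = T_max·ω = 4.703×10^4 W.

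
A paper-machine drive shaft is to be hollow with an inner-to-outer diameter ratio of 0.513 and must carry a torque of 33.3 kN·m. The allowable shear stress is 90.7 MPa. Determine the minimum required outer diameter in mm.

For a hollow shaft with d_i/d_o = 0.513: τ_max = 16T/(π d_o³ (1−k⁴)), so d_o = [16T/(π τ_allow (1−k⁴))]^(1/3) = [16·33300/(π·9.07×10^7·0.9307)]^(1/3) = 0.1262 m.

126 mm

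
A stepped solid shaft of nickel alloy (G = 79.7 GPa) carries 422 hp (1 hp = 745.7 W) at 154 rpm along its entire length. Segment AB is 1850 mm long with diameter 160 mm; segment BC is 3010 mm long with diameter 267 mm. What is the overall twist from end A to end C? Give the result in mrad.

8.52 mrad

ω = 2π·154/60 = 16.13 rad/s, so T = P/ω = 422×745.7 / 16.13 = 19510 N·m.
J_AB = π(0.160)⁴/32 = 6.43×10^-5 m⁴; J_BC = π(0.267)⁴/32 = 4.99×10^-4 m⁴.
θ = (T/G)·Σ L_i/J_i = (19510/79.7×10⁹)·(1.85/6.43×10^-5 + 3.01/4.99×10^-4) = 8.517×10^-3 rad.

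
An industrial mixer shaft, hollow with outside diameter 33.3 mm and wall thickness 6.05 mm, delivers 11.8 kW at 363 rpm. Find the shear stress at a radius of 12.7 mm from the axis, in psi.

ω = 2π·363/60 = 38.01 rad/s, so T = P/ω = 11.8×10³ / 38.01 = 310.4 N·m.
J = π(d_o⁴ − d_i⁴)/32 = π(0.0333⁴ − 0.0212⁴)/32 = 1.009×10^-7 m⁴.
Shear stress varies linearly with radius: τ = T·r/J = 310.4 × 0.0127 / 1.009×10^-7 = 3.908×10^7 Pa.

5670 psi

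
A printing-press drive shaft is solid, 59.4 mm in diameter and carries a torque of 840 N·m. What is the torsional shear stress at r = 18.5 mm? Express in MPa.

J = πd⁴/32 = π(0.0594)⁴/32 = 1.222×10^-6 m⁴.
Shear stress varies linearly with radius: τ = T·r/J = 840.0 × 0.0185 / 1.222×10^-6 = 1.271×10^7 Pa.

12.7 MPa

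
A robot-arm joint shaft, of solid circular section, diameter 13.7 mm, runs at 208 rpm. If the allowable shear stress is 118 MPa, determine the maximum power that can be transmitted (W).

1300 W

J = πd⁴/32 = π(0.0137)⁴/32 = 3.458×10^-9 m⁴.
T_max = τ_allow·J/r = 1.18×10^8 × 3.458×10^-9 / 0.00685 = 59.58 N·m.
ω = 2π·208/60 = 21.78 rad/s, so P_max = T_max·ω = 1298 W.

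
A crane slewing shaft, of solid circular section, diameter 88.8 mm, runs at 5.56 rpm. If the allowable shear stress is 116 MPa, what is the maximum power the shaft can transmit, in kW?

J = πd⁴/32 = π(0.0888)⁴/32 = 6.105×10^-6 m⁴.
T_max = τ_allow·J/r = 1.16×10^8 × 6.105×10^-6 / 0.0444 = 15950 N·m.
ω = 2π·5.56/60 = 0.5822 rad/s, so P_max = T_max·ω = 9286 W.

9.29 kW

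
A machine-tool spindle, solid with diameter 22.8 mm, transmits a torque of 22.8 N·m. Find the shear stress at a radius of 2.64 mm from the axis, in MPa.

2.27 MPa

J = πd⁴/32 = π(0.0228)⁴/32 = 2.653×10^-8 m⁴.
Shear stress varies linearly with radius: τ = T·r/J = 22.80 × 0.00264 / 2.653×10^-8 = 2.269×10^6 Pa.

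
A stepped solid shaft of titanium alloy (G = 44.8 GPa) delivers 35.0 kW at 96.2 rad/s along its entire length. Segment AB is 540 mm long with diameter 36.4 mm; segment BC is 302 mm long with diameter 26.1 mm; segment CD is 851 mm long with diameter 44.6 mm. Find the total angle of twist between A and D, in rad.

ω = 96.2 rad/s, so T = P/ω = 35.0×10³ / 96.20 = 363.8 N·m.
J_AB = π(0.0364)⁴/32 = 1.72×10^-7 m⁴; J_BC = π(0.0261)⁴/32 = 4.56×10^-8 m⁴; J_CD = π(0.0446)⁴/32 = 3.88×10^-7 m⁴.
θ = (T/G)·Σ L_i/J_i = (363.8/44.8×10⁹)·(0.540/1.72×10^-7 + 0.302/4.56×10^-8 + 0.851/3.88×10^-7) = 0.09707 rad.

0.0971 rad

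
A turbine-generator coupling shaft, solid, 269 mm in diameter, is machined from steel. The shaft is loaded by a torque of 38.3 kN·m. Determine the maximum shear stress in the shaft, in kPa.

10000 kPa

J = πd⁴/32 = π(0.269)⁴/32 = 5.141×10^-4 m⁴.
τ_max = T·r/J = 38300 × 0.135 / 5.141×10^-4 = 1.002×10^7 Pa.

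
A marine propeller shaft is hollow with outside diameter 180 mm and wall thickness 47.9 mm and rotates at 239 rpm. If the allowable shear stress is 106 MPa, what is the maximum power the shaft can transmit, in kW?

J = π(d_o⁴ − d_i⁴)/32 = π(0.180⁴ − 0.0842⁴)/32 = 9.813×10^-5 m⁴.
T_max = τ_allow·J/r = 1.06×10^8 × 9.813×10^-5 / 0.0900 = 115600 N·m.
ω = 2π·239/60 = 25.03 rad/s, so P_max = T_max·ω = 2.892×10^6 W.

2890 kW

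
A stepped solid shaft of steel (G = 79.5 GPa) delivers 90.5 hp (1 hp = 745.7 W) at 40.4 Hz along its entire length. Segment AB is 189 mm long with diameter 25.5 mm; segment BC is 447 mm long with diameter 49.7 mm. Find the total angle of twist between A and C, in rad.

ω = 2π·40.4 = 253.8 rad/s, so T = P/ω = 90.5×745.7 / 253.8 = 265.9 N·m.
J_AB = π(0.0255)⁴/32 = 4.15×10^-8 m⁴; J_BC = π(0.0497)⁴/32 = 5.99×10^-7 m⁴.
θ = (T/G)·Σ L_i/J_i = (265.9/79.5×10⁹)·(0.189/4.15×10^-8 + 0.447/5.99×10^-7) = 0.01772 rad.

0.0177 rad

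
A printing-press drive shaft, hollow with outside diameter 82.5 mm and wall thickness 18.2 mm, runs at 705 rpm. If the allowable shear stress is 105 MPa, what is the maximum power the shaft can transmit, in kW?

771 kW

J = π(d_o⁴ − d_i⁴)/32 = π(0.0825⁴ − 0.0461⁴)/32 = 4.105×10^-6 m⁴.
T_max = τ_allow·J/r = 1.05×10^8 × 4.105×10^-6 / 0.0413 = 10450 N·m.
ω = 2π·705/60 = 73.83 rad/s, so P_max = T_max·ω = 7.713×10^5 W.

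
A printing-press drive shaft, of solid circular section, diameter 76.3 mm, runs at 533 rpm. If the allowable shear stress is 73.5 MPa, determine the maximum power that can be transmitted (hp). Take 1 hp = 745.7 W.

480 hp

J = πd⁴/32 = π(0.0763)⁴/32 = 3.327×10^-6 m⁴.
T_max = τ_allow·J/r = 7.35×10^7 × 3.327×10^-6 / 0.0381 = 6410 N·m.
ω = 2π·533/60 = 55.82 rad/s, so P_max = T_max·ω = 3.578×10^5 W.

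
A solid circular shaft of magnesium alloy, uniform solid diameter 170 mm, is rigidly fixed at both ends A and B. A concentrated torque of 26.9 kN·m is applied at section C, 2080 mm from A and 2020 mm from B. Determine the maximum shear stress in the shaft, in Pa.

1.41e7 Pa

With uniform GJ and both ends fixed, compatibility θ_AC = θ_CB gives T_A·a = T_B·b, together with T_A + T_B = T₀.
T_A = T₀·b/(a+b) = 26900·2020/4100 = 13250 N·m; T_B = 13650 N·m.
τ in each portion: τ_AC = 1.37×10^7 Pa, τ_CB = 1.41×10^7 Pa; maximum is in CB.
τ_max = T_CB·r/J = 13650·0.0850/8.20×10^-5 = 1.415×10^7 Pa.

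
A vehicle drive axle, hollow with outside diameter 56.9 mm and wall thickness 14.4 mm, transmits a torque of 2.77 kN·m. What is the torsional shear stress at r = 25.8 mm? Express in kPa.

73800 kPa

J = π(d_o⁴ − d_i⁴)/32 = π(0.0569⁴ − 0.0281⁴)/32 = 9.679×10^-7 m⁴.
Shear stress varies linearly with radius: τ = T·r/J = 2770 × 0.0258 / 9.679×10^-7 = 7.384×10^7 Pa.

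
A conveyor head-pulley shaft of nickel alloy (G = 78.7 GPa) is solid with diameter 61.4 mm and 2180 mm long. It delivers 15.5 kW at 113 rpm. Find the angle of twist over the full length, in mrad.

ω = 2π·113/60 = 11.83 rad/s, so T = P/ω = 15.5×10³ / 11.83 = 1310 N·m.
J = πd⁴/32 = π(0.0614)⁴/32 = 1.395×10^-6 m⁴.
θ = T·L/(G·J) = 1310 × 2.18 / (78.7×10⁹ × 1.395×10^-6) = 0.02600 rad.

26.0 mrad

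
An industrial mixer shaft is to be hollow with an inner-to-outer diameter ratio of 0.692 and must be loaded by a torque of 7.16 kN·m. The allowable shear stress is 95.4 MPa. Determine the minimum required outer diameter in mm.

79.2 mm

For a hollow shaft with d_i/d_o = 0.692: τ_max = 16T/(π d_o³ (1−k⁴)), so d_o = [16T/(π τ_allow (1−k⁴))]^(1/3) = [16·7160/(π·9.54×10^7·0.7707)]^(1/3) = 0.07916 m.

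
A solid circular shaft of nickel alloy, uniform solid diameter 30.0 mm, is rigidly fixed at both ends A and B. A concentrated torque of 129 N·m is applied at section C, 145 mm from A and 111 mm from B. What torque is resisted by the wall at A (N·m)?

55.9 N·m

With uniform GJ and both ends fixed, compatibility θ_AC = θ_CB gives T_A·a = T_B·b, together with T_A + T_B = T₀.
T_A = T₀·b/(a+b) = 129.0·111/256.0 = 55.93 N·m; T_B = 73.07 N·m.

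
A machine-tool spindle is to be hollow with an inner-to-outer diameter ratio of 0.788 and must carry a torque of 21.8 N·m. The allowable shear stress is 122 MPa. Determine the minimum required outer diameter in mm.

11.4 mm

For a hollow shaft with d_i/d_o = 0.788: τ_max = 16T/(π d_o³ (1−k⁴)), so d_o = [16T/(π τ_allow (1−k⁴))]^(1/3) = [16·21.80/(π·1.22×10^8·0.6144)]^(1/3) = 0.01140 m.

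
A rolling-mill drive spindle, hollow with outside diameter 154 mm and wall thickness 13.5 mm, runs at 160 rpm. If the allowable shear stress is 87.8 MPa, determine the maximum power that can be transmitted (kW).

J = π(d_o⁴ − d_i⁴)/32 = π(0.154⁴ − 0.127⁴)/32 = 2.968×10^-5 m⁴.
T_max = τ_allow·J/r = 8.78×10^7 × 2.968×10^-5 / 0.0770 = 33840 N·m.
ω = 2π·160/60 = 16.76 rad/s, so P_max = T_max·ω = 5.670×10^5 W.

567 kW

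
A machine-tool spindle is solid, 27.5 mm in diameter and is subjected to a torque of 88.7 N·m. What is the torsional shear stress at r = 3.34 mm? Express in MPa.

J = πd⁴/32 = π(0.0275)⁴/32 = 5.615×10^-8 m⁴.
Shear stress varies linearly with radius: τ = T·r/J = 88.70 × 0.00334 / 5.615×10^-8 = 5.276×10^6 Pa.

5.28 MPa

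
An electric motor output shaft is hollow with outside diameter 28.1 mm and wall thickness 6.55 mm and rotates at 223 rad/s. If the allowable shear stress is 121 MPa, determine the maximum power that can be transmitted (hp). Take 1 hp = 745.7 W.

145 hp

J = π(d_o⁴ − d_i⁴)/32 = π(0.0281⁴ − 0.0150⁴)/32 = 5.624×10^-8 m⁴.
T_max = τ_allow·J/r = 1.21×10^8 × 5.624×10^-8 / 0.0140 = 484.3 N·m.
ω = 223 rad/s, so P_max = T_max·ω = 1.080×10^5 W.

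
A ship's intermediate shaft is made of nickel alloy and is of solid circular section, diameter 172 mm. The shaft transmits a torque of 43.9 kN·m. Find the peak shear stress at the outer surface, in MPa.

43.9 MPa

J = πd⁴/32 = π(0.172)⁴/32 = 8.592×10^-5 m⁴.
τ_max = T·r/J = 43900 × 0.0860 / 8.592×10^-5 = 4.394×10^7 Pa.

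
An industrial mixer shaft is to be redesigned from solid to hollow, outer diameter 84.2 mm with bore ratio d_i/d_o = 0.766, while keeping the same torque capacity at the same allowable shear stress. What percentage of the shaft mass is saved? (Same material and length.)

45.2 %

Equal τ_max and T ⇒ the solid shaft needs d_s³ = d_o³(1−k⁴), so d_s = 84.2·(1−0.766⁴)^(1/3) = 73.15 mm.
Area ratio A_h/A_s = d_o²(1−k²)/d_s² = (1−k²)/(1−k⁴)^(2/3) = 0.5475.
Mass saving = 1 − 0.5475 = 45.2 %.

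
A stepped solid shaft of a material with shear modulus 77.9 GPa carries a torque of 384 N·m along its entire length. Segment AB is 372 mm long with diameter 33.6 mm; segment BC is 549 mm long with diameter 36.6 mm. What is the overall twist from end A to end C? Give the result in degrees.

J_AB = π(0.0336)⁴/32 = 1.25×10^-7 m⁴; J_BC = π(0.0366)⁴/32 = 1.76×10^-7 m⁴.
θ = (T/G)·Σ L_i/J_i = (384.0/77.9×10⁹)·(0.372/1.25×10^-7 + 0.549/1.76×10^-7) = 0.03002 rad.

1.72°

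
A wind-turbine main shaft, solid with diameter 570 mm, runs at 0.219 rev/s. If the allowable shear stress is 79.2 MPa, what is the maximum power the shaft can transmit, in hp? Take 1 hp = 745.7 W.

J = πd⁴/32 = π(0.570)⁴/32 = 0.01036 m⁴.
T_max = τ_allow·J/r = 7.92×10^7 × 0.01036 / 0.285 = 2.880e6 N·m.
ω = 2π·0.219 = 1.376 rad/s, so P_max = T_max·ω = 3.963×10^6 W.

5310 hp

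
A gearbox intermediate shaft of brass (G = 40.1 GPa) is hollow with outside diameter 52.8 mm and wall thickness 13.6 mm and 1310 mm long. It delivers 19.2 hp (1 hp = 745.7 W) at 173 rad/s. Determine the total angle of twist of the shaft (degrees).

0.215°

ω = 173 rad/s, so T = P/ω = 19.2×745.7 / 173.0 = 82.76 N·m.
J = π(d_o⁴ − d_i⁴)/32 = π(0.0528⁴ − 0.0256⁴)/32 = 7.209×10^-7 m⁴.
θ = T·L/(G·J) = 82.76 × 1.31 / (40.1×10⁹ × 7.209×10^-7) = 3.751×10^-3 rad.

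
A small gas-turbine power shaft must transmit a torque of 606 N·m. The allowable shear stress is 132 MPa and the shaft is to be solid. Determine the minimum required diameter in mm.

For a solid shaft τ_max = 16T/(πd³), so d = (16T/(π τ_allow))^(1/3) = (16·606.0/(π·1.32×10^8))^(1/3) = 0.02859 m.

28.6 mm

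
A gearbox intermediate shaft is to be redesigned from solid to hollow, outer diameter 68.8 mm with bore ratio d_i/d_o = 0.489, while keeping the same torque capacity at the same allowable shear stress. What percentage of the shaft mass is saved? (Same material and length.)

20.9 %

Equal τ_max and T ⇒ the solid shaft needs d_s³ = d_o³(1−k⁴), so d_s = 68.8·(1−0.489⁴)^(1/3) = 67.46 mm.
Area ratio A_h/A_s = d_o²(1−k²)/d_s² = (1−k²)/(1−k⁴)^(2/3) = 0.7913.
Mass saving = 1 − 0.7913 = 20.9 %.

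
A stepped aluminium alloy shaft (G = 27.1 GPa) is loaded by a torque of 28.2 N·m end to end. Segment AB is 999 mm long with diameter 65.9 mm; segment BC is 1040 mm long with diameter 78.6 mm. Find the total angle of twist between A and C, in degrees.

0.0487°

J_AB = π(0.0659)⁴/32 = 1.85×10^-6 m⁴; J_BC = π(0.0786)⁴/32 = 3.75×10^-6 m⁴.
θ = (T/G)·Σ L_i/J_i = (28.20/27.1×10⁹)·(0.999/1.85×10^-6 + 1.04/3.75×10^-6) = 8.503×10^-4 rad.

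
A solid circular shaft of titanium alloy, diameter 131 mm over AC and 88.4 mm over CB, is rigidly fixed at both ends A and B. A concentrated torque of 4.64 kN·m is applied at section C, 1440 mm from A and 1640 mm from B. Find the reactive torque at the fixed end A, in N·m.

3930 N·m

Compatibility: T_A·a/J_AC = T_B·b/J_CB with T_A + T_B = T₀.
J_AC = 2.89×10^-5 m⁴, J_CB = 6.00×10^-6 m⁴, so T_A = T₀·(J_AC/a)/((J_AC/a)+(J_CB/b)) = 3925 N·m, T_B = 714.7 N·m.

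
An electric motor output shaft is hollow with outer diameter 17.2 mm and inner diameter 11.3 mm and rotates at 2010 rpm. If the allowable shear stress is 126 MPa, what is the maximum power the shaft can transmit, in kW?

J = π(d_o⁴ − d_i⁴)/32 = π(0.0172⁴ − 0.0113⁴)/32 = 6.992×10^-9 m⁴.
T_max = τ_allow·J/r = 1.26×10^8 × 6.992×10^-9 / 0.00860 = 102.4 N·m.
ω = 2π·2010/60 = 210.5 rad/s, so P_max = T_max·ω = 2.156×10^4 W.

21.6 kW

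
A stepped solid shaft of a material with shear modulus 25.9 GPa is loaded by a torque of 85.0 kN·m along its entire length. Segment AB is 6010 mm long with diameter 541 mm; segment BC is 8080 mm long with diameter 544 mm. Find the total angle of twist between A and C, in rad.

0.00543 rad

J_AB = π(0.541)⁴/32 = 8.41×10^-3 m⁴; J_BC = π(0.544)⁴/32 = 8.60×10^-3 m⁴.
θ = (T/G)·Σ L_i/J_i = (85000/25.9×10⁹)·(6.01/8.41×10^-3 + 8.08/8.60×10^-3) = 5.429×10^-3 rad.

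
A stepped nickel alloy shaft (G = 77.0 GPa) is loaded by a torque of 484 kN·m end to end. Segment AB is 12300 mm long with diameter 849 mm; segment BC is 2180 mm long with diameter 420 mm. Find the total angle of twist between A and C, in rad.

J_AB = π(0.849)⁴/32 = 0.0510 m⁴; J_BC = π(0.420)⁴/32 = 3.05×10^-3 m⁴.
θ = (T/G)·Σ L_i/J_i = (484000/77.0×10⁹)·(12.3/0.0510 + 2.18/3.05×10^-3) = 6.001×10^-3 rad.

0.00600 rad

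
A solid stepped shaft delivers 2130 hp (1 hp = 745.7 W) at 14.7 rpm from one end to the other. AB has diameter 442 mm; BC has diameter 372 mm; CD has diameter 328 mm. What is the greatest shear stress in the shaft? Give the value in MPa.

ω = 2π·14.7/60 = 1.539 rad/s, so T = P/ω = 2130×745.7 / 1.539 = 1.032e6 N·m.
Under the same torque, τ_max = 16T/(πd³) is largest where d is smallest — segment CD (d = 328 mm).
τ_max = 16·1.032e6/(π·(0.328)³) = 1.489×10^8 Pa.

149 MPa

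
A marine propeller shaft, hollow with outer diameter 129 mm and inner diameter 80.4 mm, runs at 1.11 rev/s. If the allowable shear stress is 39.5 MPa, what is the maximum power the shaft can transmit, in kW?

J = π(d_o⁴ − d_i⁴)/32 = π(0.129⁴ − 0.0804⁴)/32 = 2.308×10^-5 m⁴.
T_max = τ_allow·J/r = 3.95×10^7 × 2.308×10^-5 / 0.0645 = 14140 N·m.
ω = 2π·1.11 = 6.974 rad/s, so P_max = T_max·ω = 9.860×10^4 W.

98.6 kW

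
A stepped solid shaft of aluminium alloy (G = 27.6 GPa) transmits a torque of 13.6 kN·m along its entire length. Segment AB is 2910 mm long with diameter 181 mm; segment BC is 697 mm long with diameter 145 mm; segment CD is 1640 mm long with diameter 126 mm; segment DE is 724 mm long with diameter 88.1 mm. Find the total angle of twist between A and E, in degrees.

6.56°

J_AB = π(0.181)⁴/32 = 1.05×10^-4 m⁴; J_BC = π(0.145)⁴/32 = 4.34×10^-5 m⁴; J_CD = π(0.126)⁴/32 = 2.47×10^-5 m⁴; J_DE = π(0.0881)⁴/32 = 5.91×10^-6 m⁴.
θ = (T/G)·Σ L_i/J_i = (13600/27.6×10⁹)·(2.91/1.05×10^-4 + 0.697/4.34×10^-5 + 1.64/2.47×10^-5 + 0.724/5.91×10^-6) = 0.1145 rad.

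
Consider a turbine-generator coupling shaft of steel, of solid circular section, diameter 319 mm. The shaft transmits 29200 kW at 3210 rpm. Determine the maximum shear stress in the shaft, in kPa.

13600 kPa

ω = 2π·3210/60 = 336.2 rad/s, so T = P/ω = 29200×10³ / 336.2 = 86870 N·m.
J = πd⁴/32 = π(0.319)⁴/32 = 1.017×10^-3 m⁴.
τ_max = T·r/J = 86870 × 0.160 / 1.017×10^-3 = 1.363×10^7 Pa.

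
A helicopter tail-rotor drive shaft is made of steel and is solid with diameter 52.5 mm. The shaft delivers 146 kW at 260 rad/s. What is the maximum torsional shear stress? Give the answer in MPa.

19.8 MPa

ω = 260 rad/s, so T = P/ω = 146×10³ / 260.0 = 561.5 N·m.
J = πd⁴/32 = π(0.0525)⁴/32 = 7.458×10^-7 m⁴.
τ_max = T·r/J = 561.5 × 0.0262 / 7.458×10^-7 = 1.976×10^7 Pa.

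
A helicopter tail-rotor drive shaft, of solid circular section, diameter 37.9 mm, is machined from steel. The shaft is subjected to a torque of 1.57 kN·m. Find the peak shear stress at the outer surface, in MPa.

147 MPa

J = πd⁴/32 = π(0.0379)⁴/32 = 2.026×10^-7 m⁴.
τ_max = T·r/J = 1570 × 0.0189 / 2.026×10^-7 = 1.469×10^8 Pa.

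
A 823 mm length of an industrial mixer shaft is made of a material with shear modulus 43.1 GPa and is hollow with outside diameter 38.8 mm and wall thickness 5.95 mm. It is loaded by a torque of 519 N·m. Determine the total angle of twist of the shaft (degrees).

J = π(d_o⁴ − d_i⁴)/32 = π(0.0388⁴ − 0.0269⁴)/32 = 1.711×10^-7 m⁴.
θ = T·L/(G·J) = 519.0 × 0.823 / (43.1×10⁹ × 1.711×10^-7) = 0.05792 rad.

3.32°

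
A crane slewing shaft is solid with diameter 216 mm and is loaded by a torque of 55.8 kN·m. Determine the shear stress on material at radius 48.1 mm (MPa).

J = πd⁴/32 = π(0.216)⁴/32 = 2.137×10^-4 m⁴.
Shear stress varies linearly with radius: τ = T·r/J = 55800 × 0.0481 / 2.137×10^-4 = 1.256×10^7 Pa.

12.6 MPa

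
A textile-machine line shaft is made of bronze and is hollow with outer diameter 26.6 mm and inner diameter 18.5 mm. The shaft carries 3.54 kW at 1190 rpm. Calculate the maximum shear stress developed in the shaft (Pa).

ω = 2π·1190/60 = 124.6 rad/s, so T = P/ω = 3.54×10³ / 124.6 = 28.41 N·m.
J = π(d_o⁴ − d_i⁴)/32 = π(0.0266⁴ − 0.0185⁴)/32 = 3.765×10^-8 m⁴.
τ_max = T·r/J = 28.41 × 0.0133 / 3.765×10^-8 = 1.003×10^7 Pa.

1.00e7 Pa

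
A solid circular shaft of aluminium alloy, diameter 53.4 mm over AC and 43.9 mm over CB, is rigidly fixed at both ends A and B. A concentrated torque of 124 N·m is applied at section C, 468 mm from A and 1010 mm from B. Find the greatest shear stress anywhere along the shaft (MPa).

Compatibility: T_A·a/J_AC = T_B·b/J_CB with T_A + T_B = T₀.
J_AC = 7.98×10^-7 m⁴, J_CB = 3.65×10^-7 m⁴, so T_A = T₀·(J_AC/a)/((J_AC/a)+(J_CB/b)) = 102.3 N·m, T_B = 21.66 N·m.
τ in each portion: τ_AC = 3.42×10^6 Pa, τ_CB = 1.30×10^6 Pa; maximum is in AC.
τ_max = T_AC·r/J = 102.3·0.0267/7.98×10^-7 = 3.423×10^6 Pa.

3.42 MPa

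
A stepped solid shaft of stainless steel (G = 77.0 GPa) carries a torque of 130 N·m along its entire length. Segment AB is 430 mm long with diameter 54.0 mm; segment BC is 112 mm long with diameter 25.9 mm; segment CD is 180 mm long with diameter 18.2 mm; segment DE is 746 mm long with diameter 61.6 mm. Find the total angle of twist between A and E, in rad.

0.0343 rad

J_AB = π(0.0540)⁴/32 = 8.35×10^-7 m⁴; J_BC = π(0.0259)⁴/32 = 4.42×10^-8 m⁴; J_CD = π(0.0182)⁴/32 = 1.08×10^-8 m⁴; J_DE = π(0.0616)⁴/32 = 1.41×10^-6 m⁴.
θ = (T/G)·Σ L_i/J_i = (130.0/77.0×10⁹)·(0.430/8.35×10^-7 + 0.112/4.42×10^-8 + 0.180/1.08×10^-8 + 0.746/1.41×10^-6) = 0.03425 rad.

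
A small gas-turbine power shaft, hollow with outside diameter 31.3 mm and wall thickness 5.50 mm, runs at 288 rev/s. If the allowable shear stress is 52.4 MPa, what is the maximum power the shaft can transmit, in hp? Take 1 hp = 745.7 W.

J = π(d_o⁴ − d_i⁴)/32 = π(0.0313⁴ − 0.0203⁴)/32 = 7.756×10^-8 m⁴.
T_max = τ_allow·J/r = 5.24×10^7 × 7.756×10^-8 / 0.0157 = 259.7 N·m.
ω = 2π·288 = 1810 rad/s, so P_max = T_max·ω = 4.699×10^5 W.

630 hp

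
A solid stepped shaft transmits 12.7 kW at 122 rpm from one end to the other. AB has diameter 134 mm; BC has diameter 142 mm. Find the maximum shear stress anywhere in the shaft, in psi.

305 psi

ω = 2π·122/60 = 12.78 rad/s, so T = P/ω = 12.7×10³ / 12.78 = 994.1 N·m.
Under the same torque, τ_max = 16T/(πd³) is largest where d is smallest — segment AB (d = 134 mm).
τ_max = 16·994.1/(π·(0.134)³) = 2.104×10^6 Pa.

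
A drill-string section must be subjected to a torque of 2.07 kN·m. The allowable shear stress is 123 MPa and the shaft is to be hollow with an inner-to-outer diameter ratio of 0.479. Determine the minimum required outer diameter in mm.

44.9 mm

For a hollow shaft with d_i/d_o = 0.479: τ_max = 16T/(π d_o³ (1−k⁴)), so d_o = [16T/(π τ_allow (1−k⁴))]^(1/3) = [16·2070/(π·1.23×10^8·0.9474)]^(1/3) = 0.04489 m.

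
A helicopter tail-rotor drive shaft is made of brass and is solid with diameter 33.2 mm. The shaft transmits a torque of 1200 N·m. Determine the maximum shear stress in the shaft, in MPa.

167 MPa

J = πd⁴/32 = π(0.0332)⁴/32 = 1.193×10^-7 m⁴.
τ_max = T·r/J = 1200 × 0.0166 / 1.193×10^-7 = 1.670×10^8 Pa.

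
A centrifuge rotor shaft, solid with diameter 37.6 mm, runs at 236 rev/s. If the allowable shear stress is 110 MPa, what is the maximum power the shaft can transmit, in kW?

J = πd⁴/32 = π(0.0376)⁴/32 = 1.962×10^-7 m⁴.
T_max = τ_allow·J/r = 1.10×10^8 × 1.962×10^-7 / 0.0188 = 1148 N·m.
ω = 2π·236 = 1483 rad/s, so P_max = T_max·ω = 1.702×10^6 W.

1700 kW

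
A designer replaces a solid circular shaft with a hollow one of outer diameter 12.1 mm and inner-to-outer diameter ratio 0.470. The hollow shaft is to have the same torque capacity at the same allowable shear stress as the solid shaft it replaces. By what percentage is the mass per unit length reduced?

19.4 %

Equal τ_max and T ⇒ the solid shaft needs d_s³ = d_o³(1−k⁴), so d_s = 12.1·(1−0.470⁴)^(1/3) = 11.90 mm.
Area ratio A_h/A_s = d_o²(1−k²)/d_s² = (1−k²)/(1−k⁴)^(2/3) = 0.8055.
Mass saving = 1 − 0.8055 = 19.4 %.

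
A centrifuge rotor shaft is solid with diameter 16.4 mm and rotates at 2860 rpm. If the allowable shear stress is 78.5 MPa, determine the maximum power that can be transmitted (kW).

J = πd⁴/32 = π(0.0164)⁴/32 = 7.102×10^-9 m⁴.
T_max = τ_allow·J/r = 7.85×10^7 × 7.102×10^-9 / 0.00820 = 67.99 N·m.
ω = 2π·2860/60 = 299.5 rad/s, so P_max = T_max·ω = 2.036×10^4 W.

20.4 kW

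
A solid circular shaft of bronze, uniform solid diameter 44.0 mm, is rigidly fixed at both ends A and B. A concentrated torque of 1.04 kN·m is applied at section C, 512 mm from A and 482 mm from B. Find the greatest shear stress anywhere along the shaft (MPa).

32.0 MPa

With uniform GJ and both ends fixed, compatibility θ_AC = θ_CB gives T_A·a = T_B·b, together with T_A + T_B = T₀.
T_A = T₀·b/(a+b) = 1040·482/994.0 = 504.3 N·m; T_B = 535.7 N·m.
τ in each portion: τ_AC = 3.02×10^7 Pa, τ_CB = 3.20×10^7 Pa; maximum is in CB.
τ_max = T_CB·r/J = 535.7·0.0220/3.68×10^-7 = 3.203×10^7 Pa.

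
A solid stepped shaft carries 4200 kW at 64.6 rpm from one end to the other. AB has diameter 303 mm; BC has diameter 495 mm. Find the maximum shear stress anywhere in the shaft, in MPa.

114 MPa

ω = 2π·64.6/60 = 6.765 rad/s, so T = P/ω = 4200×10³ / 6.765 = 620900 N·m.
Under the same torque, τ_max = 16T/(πd³) is largest where d is smallest — segment AB (d = 303 mm).
τ_max = 16·620900/(π·(0.303)³) = 1.137×10^8 Pa.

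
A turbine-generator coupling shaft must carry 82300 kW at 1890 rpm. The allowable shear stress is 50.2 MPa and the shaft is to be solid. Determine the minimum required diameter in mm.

ω = 2π·1890/60 = 197.9 rad/s, so T = P/ω = 82300×10³ / 197.9 = 415800 N·m.
For a solid shaft τ_max = 16T/(πd³), so d = (16T/(π τ_allow))^(1/3) = (16·415800/(π·5.02×10^7))^(1/3) = 0.3481 m.

348 mm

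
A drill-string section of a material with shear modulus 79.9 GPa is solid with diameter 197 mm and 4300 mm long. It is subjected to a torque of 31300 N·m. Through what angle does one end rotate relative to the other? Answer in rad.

0.0114 rad

J = πd⁴/32 = π(0.197)⁴/32 = 1.479×10^-4 m⁴.
θ = T·L/(G·J) = 31300 × 4.30 / (79.9×10⁹ × 1.479×10^-4) = 0.01139 rad.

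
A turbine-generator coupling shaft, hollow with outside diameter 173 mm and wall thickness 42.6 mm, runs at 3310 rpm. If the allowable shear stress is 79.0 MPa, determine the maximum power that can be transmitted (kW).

J = π(d_o⁴ − d_i⁴)/32 = π(0.173⁴ − 0.0878⁴)/32 = 8.211×10^-5 m⁴.
T_max = τ_allow·J/r = 7.90×10^7 × 8.211×10^-5 / 0.0865 = 74990 N·m.
ω = 2π·3310/60 = 346.6 rad/s, so P_max = T_max·ω = 2.599×10^7 W.

26000 kW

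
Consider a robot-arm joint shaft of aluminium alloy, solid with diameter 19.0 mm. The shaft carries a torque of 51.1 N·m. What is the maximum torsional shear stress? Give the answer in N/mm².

J = πd⁴/32 = π(0.0190)⁴/32 = 1.279×10^-8 m⁴.
τ_max = T·r/J = 51.10 × 0.00950 / 1.279×10^-8 = 3.794×10^7 Pa.

37.9 N/mm²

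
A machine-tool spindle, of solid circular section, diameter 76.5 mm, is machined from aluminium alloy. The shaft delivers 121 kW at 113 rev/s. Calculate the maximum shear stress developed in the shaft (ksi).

ω = 2π·113 = 710.0 rad/s, so T = P/ω = 121×10³ / 710.0 = 170.4 N·m.
J = πd⁴/32 = π(0.0765)⁴/32 = 3.362×10^-6 m⁴.
τ_max = T·r/J = 170.4 × 0.0382 / 3.362×10^-6 = 1.939×10^6 Pa.

0.281 ksi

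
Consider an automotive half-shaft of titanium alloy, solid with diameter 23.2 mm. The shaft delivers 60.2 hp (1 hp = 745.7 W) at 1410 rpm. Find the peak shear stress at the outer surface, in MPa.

ω = 2π·1410/60 = 147.7 rad/s, so T = P/ω = 60.2×745.7 / 147.7 = 304.0 N·m.
J = πd⁴/32 = π(0.0232)⁴/32 = 2.844×10^-8 m⁴.
τ_max = T·r/J = 304.0 × 0.0116 / 2.844×10^-8 = 1.240×10^8 Pa.

124 MPa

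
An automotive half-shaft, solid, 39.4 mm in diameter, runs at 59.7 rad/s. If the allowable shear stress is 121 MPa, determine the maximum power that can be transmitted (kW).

J = πd⁴/32 = π(0.0394)⁴/32 = 2.366×10^-7 m⁴.
T_max = τ_allow·J/r = 1.21×10^8 × 2.366×10^-7 / 0.0197 = 1453 N·m.
ω = 59.7 rad/s, so P_max = T_max·ω = 8.675×10^4 W.

86.8 kW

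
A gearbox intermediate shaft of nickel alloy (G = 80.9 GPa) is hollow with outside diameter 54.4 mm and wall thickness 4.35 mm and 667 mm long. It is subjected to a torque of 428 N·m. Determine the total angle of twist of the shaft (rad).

0.00818 rad

J = π(d_o⁴ − d_i⁴)/32 = π(0.0544⁴ − 0.0457⁴)/32 = 4.316×10^-7 m⁴.
θ = T·L/(G·J) = 428.0 × 0.667 / (80.9×10⁹ × 4.316×10^-7) = 8.176×10^-3 rad.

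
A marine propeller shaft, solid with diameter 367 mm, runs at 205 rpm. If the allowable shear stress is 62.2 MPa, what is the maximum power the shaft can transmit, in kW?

J = πd⁴/32 = π(0.367)⁴/32 = 1.781×10^-3 m⁴.
T_max = τ_allow·J/r = 6.22×10^7 × 1.781×10^-3 / 0.183 = 603700 N·m.
ω = 2π·205/60 = 21.47 rad/s, so P_max = T_max·ω = 1.296×10^7 W.

13000 kW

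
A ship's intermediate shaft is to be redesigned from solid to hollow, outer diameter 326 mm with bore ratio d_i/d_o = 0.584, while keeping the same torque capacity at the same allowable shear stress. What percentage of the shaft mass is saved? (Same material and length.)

Equal τ_max and T ⇒ the solid shaft needs d_s³ = d_o³(1−k⁴), so d_s = 326·(1−0.584⁴)^(1/3) = 312.8 mm.
Area ratio A_h/A_s = d_o²(1−k²)/d_s² = (1−k²)/(1−k⁴)^(2/3) = 0.7156.
Mass saving = 1 − 0.7156 = 28.4 %.

28.4 %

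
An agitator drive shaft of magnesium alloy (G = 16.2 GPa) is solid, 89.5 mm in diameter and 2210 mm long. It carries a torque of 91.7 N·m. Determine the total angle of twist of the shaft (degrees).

J = πd⁴/32 = π(0.0895)⁴/32 = 6.299×10^-6 m⁴.
θ = T·L/(G·J) = 91.70 × 2.21 / (16.2×10⁹ × 6.299×10^-6) = 1.986×10^-3 rad.

0.114°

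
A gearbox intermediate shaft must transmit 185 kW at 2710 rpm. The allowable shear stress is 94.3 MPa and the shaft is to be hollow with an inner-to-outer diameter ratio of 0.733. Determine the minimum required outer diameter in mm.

36.7 mm

ω = 2π·2710/60 = 283.8 rad/s, so T = P/ω = 185×10³ / 283.8 = 651.9 N·m.
For a hollow shaft with d_i/d_o = 0.733: τ_max = 16T/(π d_o³ (1−k⁴)), so d_o = [16T/(π τ_allow (1−k⁴))]^(1/3) = [16·651.9/(π·9.43×10^7·0.7113)]^(1/3) = 0.03672 m.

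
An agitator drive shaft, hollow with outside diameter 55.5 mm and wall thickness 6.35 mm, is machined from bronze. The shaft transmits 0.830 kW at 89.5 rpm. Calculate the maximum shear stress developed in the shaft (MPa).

4.08 MPa

ω = 2π·89.5/60 = 9.372 rad/s, so T = P/ω = 0.830×10³ / 9.372 = 88.56 N·m.
J = π(d_o⁴ − d_i⁴)/32 = π(0.0555⁴ − 0.0428⁴)/32 = 6.020×10^-7 m⁴.
τ_max = T·r/J = 88.56 × 0.0278 / 6.020×10^-7 = 4.082×10^6 Pa.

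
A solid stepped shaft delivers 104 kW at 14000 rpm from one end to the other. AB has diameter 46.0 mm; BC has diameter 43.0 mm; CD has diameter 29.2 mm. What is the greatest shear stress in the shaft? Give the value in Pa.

1.45e7 Pa

ω = 2π·14000/60 = 1466 rad/s, so T = P/ω = 104×10³ / 1466 = 70.94 N·m.
Under the same torque, τ_max = 16T/(πd³) is largest where d is smallest — segment CD (d = 29.2 mm).
τ_max = 16·70.94/(π·(0.0292)³) = 1.451×10^7 Pa.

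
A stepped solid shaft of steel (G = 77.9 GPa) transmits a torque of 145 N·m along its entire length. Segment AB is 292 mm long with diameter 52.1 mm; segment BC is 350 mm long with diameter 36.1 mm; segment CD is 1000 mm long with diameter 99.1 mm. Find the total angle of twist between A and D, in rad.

J_AB = π(0.0521)⁴/32 = 7.23×10^-7 m⁴; J_BC = π(0.0361)⁴/32 = 1.67×10^-7 m⁴; J_CD = π(0.0991)⁴/32 = 9.47×10^-6 m⁴.
θ = (T/G)·Σ L_i/J_i = (145.0/77.9×10⁹)·(0.292/7.23×10^-7 + 0.350/1.67×10^-7 + 1.00/9.47×10^-6) = 4.855×10^-3 rad.

0.00486 rad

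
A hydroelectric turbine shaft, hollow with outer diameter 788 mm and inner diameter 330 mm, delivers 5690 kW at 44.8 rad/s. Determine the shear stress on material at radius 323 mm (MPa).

1.12 MPa

ω = 44.8 rad/s, so T = P/ω = 5690×10³ / 44.80 = 127000 N·m.
J = π(d_o⁴ − d_i⁴)/32 = π(0.788⁴ − 0.330⁴)/32 = 0.03669 m⁴.
Shear stress varies linearly with radius: τ = T·r/J = 127000 × 0.323 / 0.03669 = 1.118×10^6 Pa.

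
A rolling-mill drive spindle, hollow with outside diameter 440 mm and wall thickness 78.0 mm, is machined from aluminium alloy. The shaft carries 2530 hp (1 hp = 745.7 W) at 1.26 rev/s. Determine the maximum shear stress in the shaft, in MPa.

ω = 2π·1.26 = 7.917 rad/s, so T = P/ω = 2530×745.7 / 7.917 = 238300 N·m.
J = π(d_o⁴ − d_i⁴)/32 = π(0.440⁴ − 0.284⁴)/32 = 3.041×10^-3 m⁴.
τ_max = T·r/J = 238300 × 0.220 / 3.041×10^-3 = 1.724×10^7 Pa.

17.2 MPa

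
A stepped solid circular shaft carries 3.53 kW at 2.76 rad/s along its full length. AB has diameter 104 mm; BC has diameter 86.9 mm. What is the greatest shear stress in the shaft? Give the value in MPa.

9.93 MPa

ω = 2.76 rad/s, so T = P/ω = 3.53×10³ / 2.760 = 1279 N·m.
Under the same torque, τ_max = 16T/(πd³) is largest where d is smallest — segment BC (d = 86.9 mm).
τ_max = 16·1279/(π·(0.0869)³) = 9.926×10^6 Pa.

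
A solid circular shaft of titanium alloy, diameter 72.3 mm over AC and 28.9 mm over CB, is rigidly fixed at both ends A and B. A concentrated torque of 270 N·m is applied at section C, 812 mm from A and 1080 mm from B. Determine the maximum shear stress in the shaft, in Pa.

Compatibility: T_A·a/J_AC = T_B·b/J_CB with T_A + T_B = T₀.
J_AC = 2.68×10^-6 m⁴, J_CB = 6.85×10^-8 m⁴, so T_A = T₀·(J_AC/a)/((J_AC/a)+(J_CB/b)) = 264.9 N·m, T_B = 5.085 N·m.
τ in each portion: τ_AC = 3.57×10^6 Pa, τ_CB = 1.07×10^6 Pa; maximum is in AC.
τ_max = T_AC·r/J = 264.9·0.0362/2.68×10^-6 = 3.570×10^6 Pa.

3.57e6 Pa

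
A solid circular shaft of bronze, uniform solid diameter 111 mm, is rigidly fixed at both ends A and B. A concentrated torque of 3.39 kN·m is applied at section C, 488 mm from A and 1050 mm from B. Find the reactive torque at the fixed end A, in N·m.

2310 N·m

With uniform GJ and both ends fixed, compatibility θ_AC = θ_CB gives T_A·a = T_B·b, together with T_A + T_B = T₀.
T_A = T₀·b/(a+b) = 3390·1050/1538 = 2314 N·m; T_B = 1076 N·m.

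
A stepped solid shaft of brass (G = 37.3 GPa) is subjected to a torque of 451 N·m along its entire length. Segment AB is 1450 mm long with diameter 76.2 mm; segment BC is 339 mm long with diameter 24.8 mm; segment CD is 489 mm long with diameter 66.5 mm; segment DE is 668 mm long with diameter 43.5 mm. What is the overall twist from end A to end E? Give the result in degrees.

J_AB = π(0.0762)⁴/32 = 3.31×10^-6 m⁴; J_BC = π(0.0248)⁴/32 = 3.71×10^-8 m⁴; J_CD = π(0.0665)⁴/32 = 1.92×10^-6 m⁴; J_DE = π(0.0435)⁴/32 = 3.52×10^-7 m⁴.
θ = (T/G)·Σ L_i/J_i = (451.0/37.3×10⁹)·(1.45/3.31×10^-6 + 0.339/3.71×10^-8 + 0.489/1.92×10^-6 + 0.668/3.52×10^-7) = 0.1417 rad.

8.12°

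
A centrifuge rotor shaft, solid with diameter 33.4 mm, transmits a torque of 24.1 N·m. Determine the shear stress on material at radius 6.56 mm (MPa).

1.29 MPa

J = πd⁴/32 = π(0.0334)⁴/32 = 1.222×10^-7 m⁴.
Shear stress varies linearly with radius: τ = T·r/J = 24.10 × 0.00656 / 1.222×10^-7 = 1.294×10^6 Pa.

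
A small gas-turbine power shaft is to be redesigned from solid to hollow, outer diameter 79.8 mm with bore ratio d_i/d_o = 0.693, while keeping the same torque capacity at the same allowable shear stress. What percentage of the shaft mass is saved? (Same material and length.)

38.1 %

Equal τ_max and T ⇒ the solid shaft needs d_s³ = d_o³(1−k⁴), so d_s = 79.8·(1−0.693⁴)^(1/3) = 73.12 mm.
Area ratio A_h/A_s = d_o²(1−k²)/d_s² = (1−k²)/(1−k⁴)^(2/3) = 0.6190.
Mass saving = 1 − 0.6190 = 38.1 %.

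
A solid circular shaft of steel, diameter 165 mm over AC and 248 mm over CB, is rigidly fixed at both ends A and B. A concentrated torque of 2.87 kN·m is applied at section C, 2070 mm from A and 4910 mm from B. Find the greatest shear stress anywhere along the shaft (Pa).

Compatibility: T_A·a/J_AC = T_B·b/J_CB with T_A + T_B = T₀.
J_AC = 7.28×10^-5 m⁴, J_CB = 3.71×10^-4 m⁴, so T_A = T₀·(J_AC/a)/((J_AC/a)+(J_CB/b)) = 910.7 N·m, T_B = 1959 N·m.
τ in each portion: τ_AC = 1.03×10^6 Pa, τ_CB = 6.54×10^5 Pa; maximum is in AC.
τ_max = T_AC·r/J = 910.7·0.0825/7.28×10^-5 = 1.032×10^6 Pa.

1.03e6 Pa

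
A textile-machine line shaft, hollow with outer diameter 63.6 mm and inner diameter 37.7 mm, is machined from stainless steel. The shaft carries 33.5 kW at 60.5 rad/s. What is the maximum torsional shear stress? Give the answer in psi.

ω = 60.5 rad/s, so T = P/ω = 33.5×10³ / 60.50 = 553.7 N·m.
J = π(d_o⁴ − d_i⁴)/32 = π(0.0636⁴ − 0.0377⁴)/32 = 1.408×10^-6 m⁴.
τ_max = T·r/J = 553.7 × 0.0318 / 1.408×10^-6 = 1.251×10^7 Pa.

1810 psi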